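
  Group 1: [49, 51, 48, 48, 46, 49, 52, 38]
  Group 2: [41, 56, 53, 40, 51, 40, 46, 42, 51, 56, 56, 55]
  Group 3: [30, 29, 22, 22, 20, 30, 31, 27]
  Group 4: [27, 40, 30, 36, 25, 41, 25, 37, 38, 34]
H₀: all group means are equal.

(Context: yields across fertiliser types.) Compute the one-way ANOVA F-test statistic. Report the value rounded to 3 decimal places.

test statistic = 34.823

Group means [47.62, 48.92, 26.38, 33.30], grand mean 39.789
SSB = Σnᵢ(x̄ᵢ−x̄)² = 3351.549; SSW = ΣΣ(x−x̄ᵢ)² = 1090.767
MSB = 3351.549/3 = 1117.1830; MSW = 1090.767/34 = 32.0814
F = MSB/MSW = 34.8234
df = (3, 34)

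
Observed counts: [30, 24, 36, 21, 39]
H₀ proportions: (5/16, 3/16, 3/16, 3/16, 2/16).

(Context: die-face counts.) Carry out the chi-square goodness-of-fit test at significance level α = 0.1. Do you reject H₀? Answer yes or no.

n = 150; E_i = n·p_i = [46.88, 28.12, 28.12, 28.12, 18.75]
χ² = (30−46.88)²/46.88 + (24−28.12)²/28.12 + (36−28.12)²/28.12 + (21−28.12)²/28.12 + (39−18.75)²/18.75 = 32.5600
df = 4
p-value (upper-tail) = 0.00000
At α=0.1: p < α → reject H₀

reject H₀: yes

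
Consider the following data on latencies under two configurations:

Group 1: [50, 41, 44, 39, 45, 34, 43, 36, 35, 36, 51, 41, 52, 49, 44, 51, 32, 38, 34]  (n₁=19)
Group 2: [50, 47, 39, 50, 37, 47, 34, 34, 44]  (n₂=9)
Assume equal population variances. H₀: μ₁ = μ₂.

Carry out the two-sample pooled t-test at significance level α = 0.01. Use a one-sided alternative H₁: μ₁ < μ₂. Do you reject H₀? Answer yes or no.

x̄₁=41.842, s₁=6.534, n₁=19
x̄₂=42.444, s₂=6.540, n₂=9
s_p² = [18·6.534² + 8·6.540²]/26 = 42.7211
SE = √(s_p²·(1/19+1/9)) = 2.6449
t = (41.842−42.444)/2.6449 = -0.2277
df = 26
p-value (one-sided, H₁ less) = 0.41081
At α=0.01: p ≥ α → fail to reject H₀

reject H₀: no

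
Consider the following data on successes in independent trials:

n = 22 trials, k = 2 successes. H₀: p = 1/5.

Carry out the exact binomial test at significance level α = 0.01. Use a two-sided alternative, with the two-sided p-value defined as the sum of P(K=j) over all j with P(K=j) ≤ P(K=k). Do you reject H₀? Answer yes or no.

reject H₀: no

Exact binomial: n=22, k=2, p₀=1/5=0.2000
P(X=j) = C(n,j)·p₀^j·(1−p₀)^(n−j); p = Σ P(X=j) over j with P(X=j) ≤ P(X=2)
p-value (two-sided) = 0.28744
At α=0.01: p ≥ α → fail to reject H₀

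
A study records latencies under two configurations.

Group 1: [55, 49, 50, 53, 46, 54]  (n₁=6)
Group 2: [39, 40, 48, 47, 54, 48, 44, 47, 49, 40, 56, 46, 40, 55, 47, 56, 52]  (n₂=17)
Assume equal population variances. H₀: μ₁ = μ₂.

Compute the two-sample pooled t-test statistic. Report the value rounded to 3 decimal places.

x̄₁=51.167, s₁=3.430, n₁=6
x̄₂=47.529, s₂=5.713, n₂=17
s_p² = [5·3.430² + 16·5.713²]/21 = 27.6699
SE = √(s_p²·(1/6+1/17)) = 2.4979
t = (51.167−47.529)/2.4979 = 1.4561
df = 21

test statistic = 1.456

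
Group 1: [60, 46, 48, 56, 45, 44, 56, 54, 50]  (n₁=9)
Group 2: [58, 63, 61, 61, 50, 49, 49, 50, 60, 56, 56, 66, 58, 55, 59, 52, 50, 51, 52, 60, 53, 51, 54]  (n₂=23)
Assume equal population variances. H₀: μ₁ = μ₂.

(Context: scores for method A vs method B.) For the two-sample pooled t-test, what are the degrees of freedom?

df = n₁ + n₂ − 2 = 9 + 23 − 2 = 30

degrees of freedom = 30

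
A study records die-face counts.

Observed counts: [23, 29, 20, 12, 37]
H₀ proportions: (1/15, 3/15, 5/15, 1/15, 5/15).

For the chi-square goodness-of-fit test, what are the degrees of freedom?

degrees of freedom = 4

df = k − 1 = 5 − 1 = 4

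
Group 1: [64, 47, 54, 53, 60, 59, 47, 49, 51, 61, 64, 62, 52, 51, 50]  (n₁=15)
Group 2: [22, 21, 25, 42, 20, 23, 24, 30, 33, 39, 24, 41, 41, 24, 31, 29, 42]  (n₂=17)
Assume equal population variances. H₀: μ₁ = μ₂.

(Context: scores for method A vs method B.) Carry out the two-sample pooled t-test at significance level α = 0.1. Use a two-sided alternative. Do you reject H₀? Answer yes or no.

x̄₁=54.933, s₁=6.112, n₁=15
x̄₂=30.059, s₂=8.097, n₂=17
s_p² = [14·6.112² + 16·8.097²]/30 = 52.3958
SE = √(s_p²·(1/15+1/17)) = 2.5642
t = (54.933−30.059)/2.5642 = 9.7007
df = 30
p-value (two-sided) = 0.00000
At α=0.1: p < α → reject H₀

reject H₀: yes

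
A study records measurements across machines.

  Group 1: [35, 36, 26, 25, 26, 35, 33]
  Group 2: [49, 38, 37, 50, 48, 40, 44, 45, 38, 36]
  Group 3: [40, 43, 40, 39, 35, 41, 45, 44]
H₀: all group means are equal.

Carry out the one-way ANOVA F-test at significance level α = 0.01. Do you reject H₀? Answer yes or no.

reject H₀: yes

Group means [30.86, 42.50, 40.88], grand mean 38.720
SSB = Σnᵢ(x̄ᵢ−x̄)² = 612.808; SSW = ΣΣ(x−x̄ᵢ)² = 474.232
MSB = 612.808/2 = 306.4039; MSW = 474.232/22 = 21.5560
F = MSB/MSW = 14.2143
df = (2, 22)
p-value (upper-tail) = 0.00011
At α=0.01: p < α → reject H₀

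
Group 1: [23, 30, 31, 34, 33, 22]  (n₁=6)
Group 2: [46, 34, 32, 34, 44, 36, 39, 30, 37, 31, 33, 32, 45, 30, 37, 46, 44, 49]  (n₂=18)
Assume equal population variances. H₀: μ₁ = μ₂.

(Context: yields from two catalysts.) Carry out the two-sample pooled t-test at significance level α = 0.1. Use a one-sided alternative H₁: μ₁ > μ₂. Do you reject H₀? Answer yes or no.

x̄₁=28.833, s₁=5.115, n₁=6
x̄₂=37.722, s₂=6.332, n₂=18
s_p² = [5·5.115² + 17·6.332²]/22 = 36.9293
SE = √(s_p²·(1/6+1/18)) = 2.8647
t = (28.833−37.722)/2.8647 = -3.1029
df = 22
p-value (one-sided, H₁ greater) = 0.99741
At α=0.1: p ≥ α → fail to reject H₀

reject H₀: no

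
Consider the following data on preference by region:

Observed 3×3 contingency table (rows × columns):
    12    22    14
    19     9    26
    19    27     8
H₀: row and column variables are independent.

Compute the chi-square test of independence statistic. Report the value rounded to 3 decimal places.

test statistic = 20.349

Row totals [48, 54, 54], col totals [50, 58, 48], n=156
χ² = (12−15.38)²/15.38 + (22−17.85)²/17.85 + (14−14.77)²/14.77 + (19−17.31)²/17.31 + (9−20.08)²/20.08 + (26−16.62)²/16.62 + (19−17.31)²/17.31 + (27−20.08)²/20.08 + (8−16.62)²/16.62 = 20.3489
df = 4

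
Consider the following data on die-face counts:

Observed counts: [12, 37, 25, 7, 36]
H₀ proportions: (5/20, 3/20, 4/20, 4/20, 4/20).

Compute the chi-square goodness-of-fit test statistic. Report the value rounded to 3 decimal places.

n = 117; E_i = n·p_i = [29.25, 17.55, 23.40, 23.40, 23.40]
χ² = (12−29.25)²/29.25 + (37−17.55)²/17.55 + (25−23.40)²/23.40 + (7−23.40)²/23.40 + (36−23.40)²/23.40 = 50.1168
df = 4

test statistic = 50.117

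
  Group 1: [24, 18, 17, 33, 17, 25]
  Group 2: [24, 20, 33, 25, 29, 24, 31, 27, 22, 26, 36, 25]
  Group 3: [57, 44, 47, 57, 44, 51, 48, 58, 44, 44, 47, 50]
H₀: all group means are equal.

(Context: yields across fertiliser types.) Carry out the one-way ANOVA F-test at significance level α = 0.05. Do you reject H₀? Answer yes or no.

reject H₀: yes

Group means [22.33, 26.83, 49.25], grand mean 34.900
SSB = Σnᵢ(x̄ᵢ−x̄)² = 4199.450; SSW = ΣΣ(x−x̄ᵢ)² = 759.250
MSB = 4199.450/2 = 2099.7250; MSW = 759.250/27 = 28.1204
F = MSB/MSW = 74.6692
df = (2, 27)
p-value (upper-tail) = 0.00000
At α=0.05: p < α → reject H₀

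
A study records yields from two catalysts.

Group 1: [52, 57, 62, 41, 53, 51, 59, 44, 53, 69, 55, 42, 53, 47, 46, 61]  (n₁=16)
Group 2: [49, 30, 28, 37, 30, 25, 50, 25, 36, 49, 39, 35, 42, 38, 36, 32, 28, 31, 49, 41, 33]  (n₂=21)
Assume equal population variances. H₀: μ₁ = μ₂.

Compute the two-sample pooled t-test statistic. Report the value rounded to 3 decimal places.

test statistic = 6.320

x̄₁=52.812, s₁=7.713, n₁=16
x̄₂=36.333, s₂=7.965, n₂=21
s_p² = [15·7.713² + 20·7.965²]/35 = 61.7458
SE = √(s_p²·(1/16+1/21)) = 2.6076
t = (52.812−36.333)/2.6076 = 6.3198
df = 35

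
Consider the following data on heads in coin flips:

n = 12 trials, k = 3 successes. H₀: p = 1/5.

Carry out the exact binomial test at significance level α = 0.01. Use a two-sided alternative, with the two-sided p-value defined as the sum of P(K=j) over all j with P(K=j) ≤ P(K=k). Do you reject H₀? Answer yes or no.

Exact binomial: n=12, k=3, p₀=1/5=0.2000
P(X=j) = C(n,j)·p₀^j·(1−p₀)^(n−j); p = Σ P(X=j) over j with P(X=j) ≤ P(X=3)
p-value (two-sided) = 0.71653
At α=0.01: p ≥ α → fail to reject H₀

reject H₀: no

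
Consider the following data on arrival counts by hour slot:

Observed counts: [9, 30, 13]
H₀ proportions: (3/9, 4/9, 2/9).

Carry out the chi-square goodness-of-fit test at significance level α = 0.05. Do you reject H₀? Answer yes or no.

reject H₀: yes

n = 52; E_i = n·p_i = [17.33, 23.11, 11.56]
χ² = (9−17.33)²/17.33 + (30−23.11)²/23.11 + (13−11.56)²/11.56 = 6.2404
df = 2
p-value (upper-tail) = 0.04415
At α=0.05: p < α → reject H₀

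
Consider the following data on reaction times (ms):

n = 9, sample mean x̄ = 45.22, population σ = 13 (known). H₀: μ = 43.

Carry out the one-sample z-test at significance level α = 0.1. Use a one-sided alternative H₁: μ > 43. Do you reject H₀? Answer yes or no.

SE = σ/√n = 13/√9 = 4.3333
z = (x̄−μ₀)/SE = (45.22−43)/4.3333 = 0.5123
p-value (one-sided, H₁ greater) = 0.30422
At α=0.1: p ≥ α → fail to reject H₀

reject H₀: no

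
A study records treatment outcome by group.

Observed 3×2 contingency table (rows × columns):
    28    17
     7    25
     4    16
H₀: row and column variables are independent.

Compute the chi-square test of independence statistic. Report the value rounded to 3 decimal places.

Row totals [45, 32, 20], col totals [39, 58], n=97
χ² = (28−18.09)²/18.09 + (17−26.91)²/26.91 + (7−12.87)²/12.87 + (25−19.13)²/19.13 + (4−8.04)²/8.04 + (16−11.96)²/11.96 = 16.9423
df = 2

test statistic = 16.942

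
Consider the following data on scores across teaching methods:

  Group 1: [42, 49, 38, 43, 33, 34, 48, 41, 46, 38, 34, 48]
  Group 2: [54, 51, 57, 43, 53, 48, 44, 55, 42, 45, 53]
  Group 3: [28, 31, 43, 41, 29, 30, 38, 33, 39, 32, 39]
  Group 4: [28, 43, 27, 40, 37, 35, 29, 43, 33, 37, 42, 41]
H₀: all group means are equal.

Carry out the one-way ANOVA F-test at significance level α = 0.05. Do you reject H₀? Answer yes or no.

Group means [41.17, 49.55, 34.82, 36.25], grand mean 40.370
SSB = Σnᵢ(x̄ᵢ−x̄)² = 1476.437; SSW = ΣΣ(x−x̄ᵢ)² = 1316.280
MSB = 1476.437/3 = 492.1457; MSW = 1316.280/42 = 31.3400
F = MSB/MSW = 15.7034
df = (3, 42)
p-value (upper-tail) = 0.00000
At α=0.05: p < α → reject H₀

reject H₀: yes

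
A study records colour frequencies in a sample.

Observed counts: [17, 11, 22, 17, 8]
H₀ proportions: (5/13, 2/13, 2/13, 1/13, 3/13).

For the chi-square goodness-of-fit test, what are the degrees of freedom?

df = k − 1 = 5 − 1 = 4

degrees of freedom = 4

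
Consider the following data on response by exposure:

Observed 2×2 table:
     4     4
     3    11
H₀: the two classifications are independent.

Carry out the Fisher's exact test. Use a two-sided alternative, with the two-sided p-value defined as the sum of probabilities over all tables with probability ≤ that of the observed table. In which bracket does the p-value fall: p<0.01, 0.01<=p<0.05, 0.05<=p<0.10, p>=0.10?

Margins: r₁=8, r₂=14, c₁=7, c₂=15, n=22
p_obs = C(8,4)·C(14,3)/C(22,7); sum pmf over tables with pmf ≤ p_obs
p-value (two-sided) = 0.34262
→ bracket: p>=0.10

p-value bracket: p>=0.10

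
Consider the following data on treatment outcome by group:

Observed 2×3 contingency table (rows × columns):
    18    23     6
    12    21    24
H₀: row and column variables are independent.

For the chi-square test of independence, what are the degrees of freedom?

df = (r−1)(c−1) = (2−1)·(3−1) = 2

degrees of freedom = 2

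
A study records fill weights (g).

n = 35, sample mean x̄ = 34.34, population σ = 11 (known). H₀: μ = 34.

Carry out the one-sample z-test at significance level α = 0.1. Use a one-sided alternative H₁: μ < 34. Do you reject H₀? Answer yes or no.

SE = σ/√n = 11/√35 = 1.8593
z = (x̄−μ₀)/SE = (34.34−34)/1.8593 = 0.1829
p-value (one-sided, H₁ less) = 0.57255
At α=0.1: p ≥ α → fail to reject H₀

reject H₀: no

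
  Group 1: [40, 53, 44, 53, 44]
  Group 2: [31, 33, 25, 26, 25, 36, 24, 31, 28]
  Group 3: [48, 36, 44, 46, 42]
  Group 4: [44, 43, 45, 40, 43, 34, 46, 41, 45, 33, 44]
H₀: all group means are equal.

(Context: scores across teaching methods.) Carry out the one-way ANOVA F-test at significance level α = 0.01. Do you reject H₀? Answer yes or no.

reject H₀: yes

Group means [46.80, 28.78, 43.20, 41.64], grand mean 38.900
SSB = Σnᵢ(x̄ᵢ−x̄)² = 1408.999; SSW = ΣΣ(x−x̄ᵢ)² = 555.701
MSB = 1408.999/3 = 469.6663; MSW = 555.701/26 = 21.3731
F = MSB/MSW = 21.9746
df = (3, 26)
p-value (upper-tail) = 0.00000
At α=0.01: p < α → reject H₀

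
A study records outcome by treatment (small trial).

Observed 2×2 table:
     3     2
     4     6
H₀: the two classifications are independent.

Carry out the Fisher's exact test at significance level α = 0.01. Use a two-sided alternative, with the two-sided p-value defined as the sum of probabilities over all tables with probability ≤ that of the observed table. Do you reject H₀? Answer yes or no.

Margins: r₁=5, r₂=10, c₁=7, c₂=8, n=15
p_obs = C(5,3)·C(10,4)/C(15,7); sum pmf over tables with pmf ≤ p_obs
p-value (two-sided) = 0.60839
At α=0.01: p ≥ α → fail to reject H₀

reject H₀: no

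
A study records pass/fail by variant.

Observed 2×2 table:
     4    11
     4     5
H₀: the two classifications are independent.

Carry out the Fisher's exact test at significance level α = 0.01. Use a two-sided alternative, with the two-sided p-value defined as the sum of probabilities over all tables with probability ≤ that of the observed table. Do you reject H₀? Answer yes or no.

Margins: r₁=15, r₂=9, c₁=8, c₂=16, n=24
p_obs = C(15,4)·C(9,4)/C(24,8); sum pmf over tables with pmf ≤ p_obs
p-value (two-sided) = 0.41203
At α=0.01: p ≥ α → fail to reject H₀

reject H₀: no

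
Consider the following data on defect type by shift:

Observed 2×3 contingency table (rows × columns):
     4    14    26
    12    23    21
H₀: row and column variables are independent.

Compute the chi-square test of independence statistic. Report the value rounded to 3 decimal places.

test statistic = 5.358

Row totals [44, 56], col totals [16, 37, 47], n=100
χ² = (4−7.04)²/7.04 + (14−16.28)²/16.28 + (26−20.68)²/20.68 + (12−8.96)²/8.96 + (23−20.72)²/20.72 + (21−26.32)²/26.32 = 5.3583
df = 2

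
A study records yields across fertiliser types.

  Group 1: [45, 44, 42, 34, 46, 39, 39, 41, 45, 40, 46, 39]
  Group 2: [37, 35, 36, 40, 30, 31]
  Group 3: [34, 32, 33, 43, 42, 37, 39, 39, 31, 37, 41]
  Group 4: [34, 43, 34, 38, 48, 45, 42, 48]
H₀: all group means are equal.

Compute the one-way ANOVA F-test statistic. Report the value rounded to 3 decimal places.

test statistic = 4.988

Group means [41.67, 34.83, 37.09, 41.50], grand mean 39.162
SSB = Σnᵢ(x̄ᵢ−x̄)² = 278.618; SSW = ΣΣ(x−x̄ᵢ)² = 614.409
MSB = 278.618/3 = 92.8726; MSW = 614.409/33 = 18.6185
F = MSB/MSW = 4.9882
df = (3, 33)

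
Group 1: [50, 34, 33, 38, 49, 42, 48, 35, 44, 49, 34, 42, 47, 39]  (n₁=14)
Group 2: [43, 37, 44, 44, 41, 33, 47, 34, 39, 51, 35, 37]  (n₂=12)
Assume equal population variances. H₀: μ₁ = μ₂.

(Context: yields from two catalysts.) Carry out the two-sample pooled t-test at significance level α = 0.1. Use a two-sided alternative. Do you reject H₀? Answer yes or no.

reject H₀: no

x̄₁=41.714, s₁=6.256, n₁=14
x̄₂=40.417, s₂=5.551, n₂=12
s_p² = [13·6.256² + 11·5.551²]/24 = 35.3239
SE = √(s_p²·(1/14+1/12)) = 2.3381
t = (41.714−40.417)/2.3381 = 0.5550
df = 24
p-value (two-sided) = 0.58404
At α=0.1: p ≥ α → fail to reject H₀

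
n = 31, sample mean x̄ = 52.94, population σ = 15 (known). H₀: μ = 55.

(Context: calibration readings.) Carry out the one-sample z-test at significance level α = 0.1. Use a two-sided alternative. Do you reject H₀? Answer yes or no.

SE = σ/√n = 15/√31 = 2.6941
z = (x̄−μ₀)/SE = (52.94−55)/2.6941 = -0.7646
p-value (two-sided) = 0.44449
At α=0.1: p ≥ α → fail to reject H₀

reject H₀: no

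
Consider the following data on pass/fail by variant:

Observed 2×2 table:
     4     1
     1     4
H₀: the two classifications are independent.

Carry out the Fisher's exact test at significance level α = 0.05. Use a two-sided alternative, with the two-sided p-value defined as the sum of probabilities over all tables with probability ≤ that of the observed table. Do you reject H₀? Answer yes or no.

reject H₀: no

Margins: r₁=5, r₂=5, c₁=5, c₂=5, n=10
p_obs = C(5,4)·C(5,1)/C(10,5); sum pmf over tables with pmf ≤ p_obs
p-value (two-sided) = 0.20635
At α=0.05: p ≥ α → fail to reject H₀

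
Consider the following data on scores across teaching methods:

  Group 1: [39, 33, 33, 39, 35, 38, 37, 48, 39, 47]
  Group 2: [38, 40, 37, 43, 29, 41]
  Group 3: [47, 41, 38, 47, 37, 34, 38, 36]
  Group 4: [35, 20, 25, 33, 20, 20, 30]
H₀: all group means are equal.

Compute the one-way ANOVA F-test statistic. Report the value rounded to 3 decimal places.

test statistic = 10.328

Group means [38.80, 38.00, 39.75, 26.14], grand mean 36.032
SSB = Σnᵢ(x̄ᵢ−x̄)² = 895.011; SSW = ΣΣ(x−x̄ᵢ)² = 779.957
MSB = 895.011/3 = 298.3369; MSW = 779.957/27 = 28.8873
F = MSB/MSW = 10.3276
df = (3, 27)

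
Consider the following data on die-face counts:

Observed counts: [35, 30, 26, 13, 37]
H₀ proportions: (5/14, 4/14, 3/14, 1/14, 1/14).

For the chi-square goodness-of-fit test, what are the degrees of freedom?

degrees of freedom = 4

df = k − 1 = 5 − 1 = 4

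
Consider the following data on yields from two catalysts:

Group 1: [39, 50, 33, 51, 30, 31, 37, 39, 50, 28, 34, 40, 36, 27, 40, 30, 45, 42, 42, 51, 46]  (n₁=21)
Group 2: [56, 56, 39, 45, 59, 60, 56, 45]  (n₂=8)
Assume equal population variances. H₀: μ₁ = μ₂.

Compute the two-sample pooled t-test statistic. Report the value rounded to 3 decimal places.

test statistic = -4.000

x̄₁=39.095, s₁=7.745, n₁=21
x̄₂=52.000, s₂=7.819, n₂=8
s_p² = [20·7.745² + 7·7.819²]/27 = 60.2892
SE = √(s_p²·(1/21+1/8)) = 3.2260
t = (39.095−52.000)/3.2260 = -4.0002
df = 27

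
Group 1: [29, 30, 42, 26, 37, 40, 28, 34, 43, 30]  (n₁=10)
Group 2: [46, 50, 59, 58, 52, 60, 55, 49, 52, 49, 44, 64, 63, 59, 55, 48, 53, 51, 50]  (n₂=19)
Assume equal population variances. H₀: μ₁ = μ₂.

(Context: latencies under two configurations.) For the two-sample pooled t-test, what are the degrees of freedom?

degrees of freedom = 27

df = n₁ + n₂ − 2 = 10 + 19 − 2 = 27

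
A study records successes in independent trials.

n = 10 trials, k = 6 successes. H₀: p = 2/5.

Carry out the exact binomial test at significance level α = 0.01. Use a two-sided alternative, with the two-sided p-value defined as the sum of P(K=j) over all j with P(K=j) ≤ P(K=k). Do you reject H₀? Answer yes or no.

reject H₀: no

Exact binomial: n=10, k=6, p₀=2/5=0.4000
P(X=j) = C(n,j)·p₀^j·(1−p₀)^(n−j); p = Σ P(X=j) over j with P(X=j) ≤ P(X=6)
p-value (two-sided) = 0.21260
At α=0.01: p ≥ α → fail to reject H₀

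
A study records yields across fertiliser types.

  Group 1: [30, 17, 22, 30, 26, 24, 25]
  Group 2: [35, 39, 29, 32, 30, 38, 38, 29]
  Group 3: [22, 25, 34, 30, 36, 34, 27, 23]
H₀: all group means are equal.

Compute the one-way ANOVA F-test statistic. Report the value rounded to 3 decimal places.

Group means [24.86, 33.75, 28.88], grand mean 29.348
SSB = Σnᵢ(x̄ᵢ−x̄)² = 297.985; SSW = ΣΣ(x−x̄ᵢ)² = 457.232
MSB = 297.985/2 = 148.9926; MSW = 457.232/20 = 22.8616
F = MSB/MSW = 6.5172
df = (2, 20)

test statistic = 6.517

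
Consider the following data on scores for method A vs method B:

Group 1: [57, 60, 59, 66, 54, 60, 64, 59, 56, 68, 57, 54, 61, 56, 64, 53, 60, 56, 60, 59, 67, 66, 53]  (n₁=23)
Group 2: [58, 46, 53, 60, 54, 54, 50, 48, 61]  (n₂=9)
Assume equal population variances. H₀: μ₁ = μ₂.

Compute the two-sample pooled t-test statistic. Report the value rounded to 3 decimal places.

test statistic = 3.093

x̄₁=59.522, s₁=4.531, n₁=23
x̄₂=53.778, s₂=5.215, n₂=9
s_p² = [22·4.531² + 8·5.215²]/30 = 22.3098
SE = √(s_p²·(1/23+1/9)) = 1.8571
t = (59.522−53.778)/1.8571 = 3.0930
df = 30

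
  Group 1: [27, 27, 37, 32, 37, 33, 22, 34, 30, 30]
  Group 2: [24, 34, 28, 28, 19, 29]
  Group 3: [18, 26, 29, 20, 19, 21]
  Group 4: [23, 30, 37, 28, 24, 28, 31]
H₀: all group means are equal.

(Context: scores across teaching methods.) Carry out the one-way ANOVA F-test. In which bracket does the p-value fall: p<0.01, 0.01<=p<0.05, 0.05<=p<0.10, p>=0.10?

Group means [30.90, 27.00, 22.17, 28.71], grand mean 27.759
SSB = Σnᵢ(x̄ᵢ−x̄)² = 296.148; SSW = ΣΣ(x−x̄ᵢ)² = 555.162
MSB = 296.148/3 = 98.7161; MSW = 555.162/25 = 22.2065
F = MSB/MSW = 4.4454
df = (3, 25)
p-value (upper-tail) = 0.01233
→ bracket: 0.01<=p<0.05

p-value bracket: 0.01<=p<0.05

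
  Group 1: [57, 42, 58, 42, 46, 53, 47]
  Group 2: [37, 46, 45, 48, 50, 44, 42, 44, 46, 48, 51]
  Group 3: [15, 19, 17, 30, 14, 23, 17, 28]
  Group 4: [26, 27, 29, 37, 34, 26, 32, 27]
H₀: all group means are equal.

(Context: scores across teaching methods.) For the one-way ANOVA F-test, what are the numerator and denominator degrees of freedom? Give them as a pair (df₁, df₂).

k = 4 groups, N = 34 total
df = (k−1, N−k) = (4−1, 34−4) = (3, 30)

degrees of freedom = [3, 30]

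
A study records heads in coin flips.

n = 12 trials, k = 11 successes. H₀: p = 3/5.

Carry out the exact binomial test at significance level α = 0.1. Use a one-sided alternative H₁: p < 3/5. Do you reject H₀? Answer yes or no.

Exact binomial: n=12, k=11, p₀=3/5=0.6000
P(X≤11) from Σ C(n,i)·p₀^i·(1−p₀)^(n−i)
p-value (one-sided, H₁ less) = 0.99782
At α=0.1: p ≥ α → fail to reject H₀

reject H₀: no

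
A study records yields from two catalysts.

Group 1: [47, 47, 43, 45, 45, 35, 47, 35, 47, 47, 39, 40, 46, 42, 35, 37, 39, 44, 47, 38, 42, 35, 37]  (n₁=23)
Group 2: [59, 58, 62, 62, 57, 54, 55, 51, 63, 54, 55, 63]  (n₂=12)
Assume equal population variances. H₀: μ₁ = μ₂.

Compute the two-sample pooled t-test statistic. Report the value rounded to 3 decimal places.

x̄₁=41.696, s₁=4.626, n₁=23
x̄₂=57.750, s₂=4.070, n₂=12
s_p² = [22·4.626² + 11·4.070²]/33 = 19.7915
SE = √(s_p²·(1/23+1/12)) = 1.5842
t = (41.696−57.750)/1.5842 = -10.1338
df = 33

test statistic = -10.134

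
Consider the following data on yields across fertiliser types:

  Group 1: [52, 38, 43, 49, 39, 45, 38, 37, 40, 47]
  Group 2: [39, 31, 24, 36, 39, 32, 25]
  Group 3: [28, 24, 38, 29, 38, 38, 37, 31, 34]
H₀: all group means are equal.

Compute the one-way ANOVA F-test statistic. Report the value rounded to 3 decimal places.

test statistic = 10.476

Group means [42.80, 32.29, 33.00], grand mean 36.577
SSB = Σnᵢ(x̄ᵢ−x̄)² = 631.318; SSW = ΣΣ(x−x̄ᵢ)² = 693.029
MSB = 631.318/2 = 315.6588; MSW = 693.029/23 = 30.1317
F = MSB/MSW = 10.4760
df = (2, 23)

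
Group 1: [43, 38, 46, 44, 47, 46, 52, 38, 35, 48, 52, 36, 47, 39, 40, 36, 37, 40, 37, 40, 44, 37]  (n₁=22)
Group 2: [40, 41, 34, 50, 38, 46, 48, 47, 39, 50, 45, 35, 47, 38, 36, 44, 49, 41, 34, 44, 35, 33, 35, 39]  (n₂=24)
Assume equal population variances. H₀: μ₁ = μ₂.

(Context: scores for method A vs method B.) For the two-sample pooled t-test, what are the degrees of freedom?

degrees of freedom = 44

df = n₁ + n₂ − 2 = 22 + 24 − 2 = 44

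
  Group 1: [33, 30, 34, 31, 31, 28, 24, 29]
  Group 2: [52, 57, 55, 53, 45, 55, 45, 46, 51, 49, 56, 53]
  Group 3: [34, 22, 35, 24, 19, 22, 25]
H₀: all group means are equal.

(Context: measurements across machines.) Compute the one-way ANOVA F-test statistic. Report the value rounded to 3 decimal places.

test statistic = 88.814

Group means [30.00, 51.42, 25.86], grand mean 38.444
SSB = Σnᵢ(x̄ᵢ−x̄)² = 3698.893; SSW = ΣΣ(x−x̄ᵢ)² = 499.774
MSB = 3698.893/2 = 1849.4464; MSW = 499.774/24 = 20.8239
F = MSB/MSW = 88.8136
df = (2, 24)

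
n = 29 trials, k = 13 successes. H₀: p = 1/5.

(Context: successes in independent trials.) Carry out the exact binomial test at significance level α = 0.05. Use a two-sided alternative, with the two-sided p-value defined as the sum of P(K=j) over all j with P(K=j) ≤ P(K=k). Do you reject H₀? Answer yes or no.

reject H₀: yes

Exact binomial: n=29, k=13, p₀=1/5=0.2000
P(X=j) = C(n,j)·p₀^j·(1−p₀)^(n−j); p = Σ P(X=j) over j with P(X=j) ≤ P(X=13)
p-value (two-sided) = 0.00370
At α=0.05: p < α → reject H₀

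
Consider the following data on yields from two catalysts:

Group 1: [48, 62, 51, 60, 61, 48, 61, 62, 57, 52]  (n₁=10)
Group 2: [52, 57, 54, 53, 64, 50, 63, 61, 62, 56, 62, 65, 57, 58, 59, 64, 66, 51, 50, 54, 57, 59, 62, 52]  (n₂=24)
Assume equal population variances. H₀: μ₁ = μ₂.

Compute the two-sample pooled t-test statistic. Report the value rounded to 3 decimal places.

x̄₁=56.200, s₁=5.846, n₁=10
x̄₂=57.833, s₂=5.027, n₂=24
s_p² = [9·5.846² + 23·5.027²]/32 = 27.7792
SE = √(s_p²·(1/10+1/24)) = 1.9838
t = (56.200−57.833)/1.9838 = -0.8233
df = 32

test statistic = -0.823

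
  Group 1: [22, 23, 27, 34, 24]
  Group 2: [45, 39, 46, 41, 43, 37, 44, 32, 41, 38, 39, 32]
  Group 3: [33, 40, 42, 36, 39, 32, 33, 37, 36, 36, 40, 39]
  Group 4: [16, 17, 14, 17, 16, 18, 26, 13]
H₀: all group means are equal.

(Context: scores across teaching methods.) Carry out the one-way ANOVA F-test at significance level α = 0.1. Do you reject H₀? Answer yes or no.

Group means [26.00, 39.75, 36.92, 17.12], grand mean 32.081
SSB = Σnᵢ(x̄ᵢ−x̄)² = 2960.715; SSW = ΣΣ(x−x̄ᵢ)² = 544.042
MSB = 2960.715/3 = 986.9050; MSW = 544.042/33 = 16.4861
F = MSB/MSW = 59.8628
df = (3, 33)
p-value (upper-tail) = 0.00000
At α=0.1: p < α → reject H₀

reject H₀: yes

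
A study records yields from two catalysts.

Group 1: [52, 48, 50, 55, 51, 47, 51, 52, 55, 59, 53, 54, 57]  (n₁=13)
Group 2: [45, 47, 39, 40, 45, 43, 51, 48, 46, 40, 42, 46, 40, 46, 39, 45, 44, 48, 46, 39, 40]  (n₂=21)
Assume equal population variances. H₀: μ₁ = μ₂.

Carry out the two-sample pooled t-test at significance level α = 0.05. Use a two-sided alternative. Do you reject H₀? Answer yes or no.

reject H₀: yes

x̄₁=52.615, s₁=3.404, n₁=13
x̄₂=43.762, s₂=3.548, n₂=21
s_p² = [12·3.404² + 20·3.548²]/32 = 12.2152
SE = √(s_p²·(1/13+1/21)) = 1.2334
t = (52.615−43.762)/1.2334 = 7.1780
df = 32
p-value (two-sided) = 0.00000
At α=0.05: p < α → reject H₀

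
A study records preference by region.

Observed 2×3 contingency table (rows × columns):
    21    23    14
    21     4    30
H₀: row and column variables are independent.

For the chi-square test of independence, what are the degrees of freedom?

df = (r−1)(c−1) = (2−1)·(3−1) = 2

degrees of freedom = 2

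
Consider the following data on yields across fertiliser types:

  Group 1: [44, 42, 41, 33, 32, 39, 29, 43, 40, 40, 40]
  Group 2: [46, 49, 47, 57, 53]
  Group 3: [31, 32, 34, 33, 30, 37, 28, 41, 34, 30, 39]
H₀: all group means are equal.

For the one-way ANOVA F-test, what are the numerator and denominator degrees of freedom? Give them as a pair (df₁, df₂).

degrees of freedom = [2, 24]

k = 3 groups, N = 27 total
df = (k−1, N−k) = (3−1, 27−3) = (2, 24)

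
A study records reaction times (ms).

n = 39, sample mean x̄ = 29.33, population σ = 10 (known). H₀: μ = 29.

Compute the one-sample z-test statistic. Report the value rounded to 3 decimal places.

test statistic = 0.206

SE = σ/√n = 10/√39 = 1.6013
z = (x̄−μ₀)/SE = (29.33−29)/1.6013 = 0.2061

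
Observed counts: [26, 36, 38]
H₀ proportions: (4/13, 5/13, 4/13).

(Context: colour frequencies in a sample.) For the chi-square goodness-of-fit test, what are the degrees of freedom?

df = k − 1 = 3 − 1 = 2

degrees of freedom = 2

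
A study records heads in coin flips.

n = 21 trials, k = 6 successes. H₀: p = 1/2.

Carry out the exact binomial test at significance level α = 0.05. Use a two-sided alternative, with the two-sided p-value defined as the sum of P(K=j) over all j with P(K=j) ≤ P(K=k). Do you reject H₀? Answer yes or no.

reject H₀: no

Exact binomial: n=21, k=6, p₀=1/2=0.5000
P(X=j) = C(n,j)·p₀^j·(1−p₀)^(n−j); p = Σ P(X=j) over j with P(X=j) ≤ P(X=6)
p-value (two-sided) = 0.07835
At α=0.05: p ≥ α → fail to reject H₀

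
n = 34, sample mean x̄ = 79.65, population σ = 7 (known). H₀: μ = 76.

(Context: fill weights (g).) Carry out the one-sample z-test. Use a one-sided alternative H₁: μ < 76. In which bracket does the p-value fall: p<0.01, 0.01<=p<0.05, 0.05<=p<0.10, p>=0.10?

SE = σ/√n = 7/√34 = 1.2005
z = (x̄−μ₀)/SE = (79.65−76)/1.2005 = 3.0404
p-value (one-sided, H₁ less) = 0.99882
→ bracket: p>=0.10

p-value bracket: p>=0.10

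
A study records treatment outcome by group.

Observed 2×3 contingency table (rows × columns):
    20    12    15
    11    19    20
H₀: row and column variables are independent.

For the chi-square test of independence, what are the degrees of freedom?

df = (r−1)(c−1) = (2−1)·(3−1) = 2

degrees of freedom = 2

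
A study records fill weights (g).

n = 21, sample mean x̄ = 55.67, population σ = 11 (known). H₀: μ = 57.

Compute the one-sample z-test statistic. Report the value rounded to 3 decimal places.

test statistic = -0.554

SE = σ/√n = 11/√21 = 2.4004
z = (x̄−μ₀)/SE = (55.67−57)/2.4004 = -0.5541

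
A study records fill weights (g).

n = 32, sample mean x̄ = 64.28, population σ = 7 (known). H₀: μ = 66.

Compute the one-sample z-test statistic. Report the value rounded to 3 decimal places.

test statistic = -1.390

SE = σ/√n = 7/√32 = 1.2374
z = (x̄−μ₀)/SE = (64.28−66)/1.2374 = -1.3900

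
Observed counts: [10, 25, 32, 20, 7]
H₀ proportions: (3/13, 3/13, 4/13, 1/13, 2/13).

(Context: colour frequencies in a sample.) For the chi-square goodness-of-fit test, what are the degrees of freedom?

df = k − 1 = 5 − 1 = 4

degrees of freedom = 4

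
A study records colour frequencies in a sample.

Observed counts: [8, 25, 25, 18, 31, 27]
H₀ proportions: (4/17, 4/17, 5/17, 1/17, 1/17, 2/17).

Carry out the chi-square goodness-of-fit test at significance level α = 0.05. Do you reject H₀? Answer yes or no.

reject H₀: yes

n = 134; E_i = n·p_i = [31.53, 31.53, 39.41, 7.88, 7.88, 15.76]
χ² = (8−31.53)²/31.53 + (25−31.53)²/31.53 + (25−39.41)²/39.41 + (18−7.88)²/7.88 + (31−7.88)²/7.88 + (27−15.76)²/15.76 = 112.9757
df = 5
p-value (upper-tail) = 0.00000
At α=0.05: p < α → reject H₀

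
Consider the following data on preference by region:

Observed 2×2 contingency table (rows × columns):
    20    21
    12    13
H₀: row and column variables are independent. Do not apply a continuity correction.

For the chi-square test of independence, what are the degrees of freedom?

df = (r−1)(c−1) = (2−1)·(2−1) = 1

degrees of freedom = 1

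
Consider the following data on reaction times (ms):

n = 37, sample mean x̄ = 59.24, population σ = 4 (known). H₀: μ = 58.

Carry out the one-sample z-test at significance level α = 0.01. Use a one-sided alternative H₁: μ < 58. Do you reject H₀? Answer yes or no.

reject H₀: no

SE = σ/√n = 4/√37 = 0.6576
z = (x̄−μ₀)/SE = (59.24−58)/0.6576 = 1.8857
p-value (one-sided, H₁ less) = 0.97033
At α=0.01: p ≥ α → fail to reject H₀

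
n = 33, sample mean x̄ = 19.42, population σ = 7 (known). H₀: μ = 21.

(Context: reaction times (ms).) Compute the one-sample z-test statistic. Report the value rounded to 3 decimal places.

SE = σ/√n = 7/√33 = 1.2185
z = (x̄−μ₀)/SE = (19.42−21)/1.2185 = -1.2966

test statistic = -1.297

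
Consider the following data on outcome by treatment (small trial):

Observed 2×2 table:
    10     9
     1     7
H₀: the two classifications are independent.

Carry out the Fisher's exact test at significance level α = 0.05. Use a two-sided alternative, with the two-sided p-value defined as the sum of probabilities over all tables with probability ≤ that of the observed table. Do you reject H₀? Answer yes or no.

Margins: r₁=19, r₂=8, c₁=11, c₂=16, n=27
p_obs = C(19,10)·C(8,1)/C(27,11); sum pmf over tables with pmf ≤ p_obs
p-value (two-sided) = 0.08990
At α=0.05: p ≥ α → fail to reject H₀

reject H₀: no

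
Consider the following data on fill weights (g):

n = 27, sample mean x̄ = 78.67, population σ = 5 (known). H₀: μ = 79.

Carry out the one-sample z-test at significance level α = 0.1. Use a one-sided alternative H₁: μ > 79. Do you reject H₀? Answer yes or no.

SE = σ/√n = 5/√27 = 0.9623
z = (x̄−μ₀)/SE = (78.67−79)/0.9623 = -0.3429
p-value (one-sided, H₁ greater) = 0.63418
At α=0.1: p ≥ α → fail to reject H₀

reject H₀: no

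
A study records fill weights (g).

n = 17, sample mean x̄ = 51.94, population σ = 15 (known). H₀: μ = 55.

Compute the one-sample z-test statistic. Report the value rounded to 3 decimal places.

test statistic = -0.841

SE = σ/√n = 15/√17 = 3.6380
z = (x̄−μ₀)/SE = (51.94−55)/3.6380 = -0.8411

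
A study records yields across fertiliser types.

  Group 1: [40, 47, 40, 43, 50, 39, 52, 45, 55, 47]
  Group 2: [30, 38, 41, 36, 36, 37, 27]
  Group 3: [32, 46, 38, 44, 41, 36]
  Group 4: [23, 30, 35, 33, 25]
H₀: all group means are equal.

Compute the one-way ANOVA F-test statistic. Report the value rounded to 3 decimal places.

test statistic = 13.065

Group means [45.80, 35.00, 39.50, 29.20], grand mean 38.786
SSB = Σnᵢ(x̄ᵢ−x̄)² = 1054.814; SSW = ΣΣ(x−x̄ᵢ)² = 645.900
MSB = 1054.814/3 = 351.6048; MSW = 645.900/24 = 26.9125
F = MSB/MSW = 13.0647
df = (3, 24)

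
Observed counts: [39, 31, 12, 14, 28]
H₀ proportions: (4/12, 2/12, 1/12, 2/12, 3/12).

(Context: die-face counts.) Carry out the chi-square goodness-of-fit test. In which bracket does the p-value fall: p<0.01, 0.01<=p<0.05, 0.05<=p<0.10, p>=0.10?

p-value bracket: 0.05<=p<0.10

n = 124; E_i = n·p_i = [41.33, 20.67, 10.33, 20.67, 31.00]
χ² = (39−41.33)²/41.33 + (31−20.67)²/20.67 + (12−10.33)²/10.33 + (14−20.67)²/20.67 + (28−31.00)²/31.00 = 8.0081
df = 4
p-value (upper-tail) = 0.09128
→ bracket: 0.05<=p<0.10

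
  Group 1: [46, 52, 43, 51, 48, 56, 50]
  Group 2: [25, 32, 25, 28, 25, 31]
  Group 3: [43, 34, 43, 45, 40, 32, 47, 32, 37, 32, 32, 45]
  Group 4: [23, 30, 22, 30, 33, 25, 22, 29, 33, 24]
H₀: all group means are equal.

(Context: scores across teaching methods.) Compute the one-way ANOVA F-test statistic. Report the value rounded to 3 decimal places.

Group means [49.43, 27.67, 38.50, 27.10], grand mean 35.571
SSB = Σnᵢ(x̄ᵢ−x̄)² = 2539.624; SSW = ΣΣ(x−x̄ᵢ)² = 722.948
MSB = 2539.624/3 = 846.5413; MSW = 722.948/31 = 23.3209
F = MSB/MSW = 36.2997
df = (3, 31)

test statistic = 36.300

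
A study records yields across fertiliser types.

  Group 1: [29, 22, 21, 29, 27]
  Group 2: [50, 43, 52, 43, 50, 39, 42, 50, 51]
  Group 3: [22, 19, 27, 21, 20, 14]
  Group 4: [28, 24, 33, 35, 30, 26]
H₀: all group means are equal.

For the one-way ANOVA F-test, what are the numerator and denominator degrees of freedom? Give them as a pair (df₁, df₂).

degrees of freedom = [3, 22]

k = 4 groups, N = 26 total
df = (k−1, N−k) = (4−1, 26−4) = (3, 22)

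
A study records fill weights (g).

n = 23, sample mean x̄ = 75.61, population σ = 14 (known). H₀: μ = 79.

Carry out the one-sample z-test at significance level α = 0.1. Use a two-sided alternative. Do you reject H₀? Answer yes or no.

reject H₀: no

SE = σ/√n = 14/√23 = 2.9192
z = (x̄−μ₀)/SE = (75.61−79)/2.9192 = -1.1613
p-value (two-sided) = 0.24553
At α=0.1: p ≥ α → fail to reject H₀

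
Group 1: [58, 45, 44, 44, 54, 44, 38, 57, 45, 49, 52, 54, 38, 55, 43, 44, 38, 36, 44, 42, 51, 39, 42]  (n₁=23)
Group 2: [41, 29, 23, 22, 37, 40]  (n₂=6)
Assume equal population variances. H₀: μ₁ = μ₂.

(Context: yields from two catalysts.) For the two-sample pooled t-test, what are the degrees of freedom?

df = n₁ + n₂ − 2 = 23 + 6 − 2 = 27

degrees of freedom = 27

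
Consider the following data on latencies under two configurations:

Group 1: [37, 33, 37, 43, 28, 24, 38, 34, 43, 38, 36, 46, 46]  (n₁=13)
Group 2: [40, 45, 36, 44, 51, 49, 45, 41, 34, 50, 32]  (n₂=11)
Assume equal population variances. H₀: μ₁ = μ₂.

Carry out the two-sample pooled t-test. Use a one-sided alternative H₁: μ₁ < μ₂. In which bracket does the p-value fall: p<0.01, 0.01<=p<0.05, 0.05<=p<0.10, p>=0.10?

x̄₁=37.154, s₁=6.530, n₁=13
x̄₂=42.455, s₂=6.471, n₂=11
s_p² = [12·6.530² + 10·6.471²]/22 = 42.2918
SE = √(s_p²·(1/13+1/11)) = 2.6642
t = (37.154−42.455)/2.6642 = -1.9896
df = 22
p-value (one-sided, H₁ less) = 0.02960
→ bracket: 0.01<=p<0.05

p-value bracket: 0.01<=p<0.05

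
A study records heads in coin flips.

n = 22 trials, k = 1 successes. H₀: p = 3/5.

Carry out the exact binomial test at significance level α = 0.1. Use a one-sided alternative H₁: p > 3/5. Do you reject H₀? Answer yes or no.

reject H₀: no

Exact binomial: n=22, k=1, p₀=3/5=0.6000
P(X≥1) from Σ C(n,i)·p₀^i·(1−p₀)^(n−i)
p-value (one-sided, H₁ greater) = 1.00000
At α=0.1: p ≥ α → fail to reject H₀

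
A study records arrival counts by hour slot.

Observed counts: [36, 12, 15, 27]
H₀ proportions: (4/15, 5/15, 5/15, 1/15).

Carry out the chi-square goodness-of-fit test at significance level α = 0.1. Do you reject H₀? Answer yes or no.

n = 90; E_i = n·p_i = [24.00, 30.00, 30.00, 6.00]
χ² = (36−24.00)²/24.00 + (12−30.00)²/30.00 + (15−30.00)²/30.00 + (27−6.00)²/6.00 = 97.8000
df = 3
p-value (upper-tail) = 0.00000
At α=0.1: p < α → reject H₀

reject H₀: yes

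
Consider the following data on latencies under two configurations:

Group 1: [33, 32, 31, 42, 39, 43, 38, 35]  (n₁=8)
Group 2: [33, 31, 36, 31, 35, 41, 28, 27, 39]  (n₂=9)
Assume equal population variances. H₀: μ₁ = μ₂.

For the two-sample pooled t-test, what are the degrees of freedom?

degrees of freedom = 15

df = n₁ + n₂ − 2 = 8 + 9 − 2 = 15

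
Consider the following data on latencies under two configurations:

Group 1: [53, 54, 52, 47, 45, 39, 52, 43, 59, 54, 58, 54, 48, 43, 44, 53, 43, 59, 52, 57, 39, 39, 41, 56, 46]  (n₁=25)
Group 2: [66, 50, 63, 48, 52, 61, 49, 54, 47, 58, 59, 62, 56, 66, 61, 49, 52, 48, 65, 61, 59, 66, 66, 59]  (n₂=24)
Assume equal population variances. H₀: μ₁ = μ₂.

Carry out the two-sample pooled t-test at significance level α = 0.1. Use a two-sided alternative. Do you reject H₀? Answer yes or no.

reject H₀: yes

x̄₁=49.200, s₁=6.627, n₁=25
x̄₂=57.375, s₂=6.612, n₂=24
s_p² = [24·6.627² + 23·6.612²]/47 = 43.8218
SE = √(s_p²·(1/25+1/24)) = 1.8918
t = (49.200−57.375)/1.8918 = -4.3214
df = 47
p-value (two-sided) = 0.00008
At α=0.1: p < α → reject H₀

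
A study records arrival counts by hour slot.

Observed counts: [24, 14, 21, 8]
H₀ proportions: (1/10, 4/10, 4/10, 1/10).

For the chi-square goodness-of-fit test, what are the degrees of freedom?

degrees of freedom = 3

df = k − 1 = 4 − 1 = 3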